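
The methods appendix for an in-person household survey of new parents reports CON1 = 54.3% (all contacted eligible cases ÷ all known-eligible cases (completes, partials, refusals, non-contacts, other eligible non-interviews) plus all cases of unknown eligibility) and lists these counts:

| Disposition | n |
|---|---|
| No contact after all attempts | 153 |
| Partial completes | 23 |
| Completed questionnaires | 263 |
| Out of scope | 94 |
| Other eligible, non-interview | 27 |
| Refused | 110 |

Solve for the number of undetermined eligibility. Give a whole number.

203

Num → 263 + 23 + 110 + 27 = 423
CON1 = 423 / D = 0.543
D = 423 / 0.543 = 779.0
Remaining denominator categories sum to 576
undetermined eligibility = 779.0 − 576 ≈ 203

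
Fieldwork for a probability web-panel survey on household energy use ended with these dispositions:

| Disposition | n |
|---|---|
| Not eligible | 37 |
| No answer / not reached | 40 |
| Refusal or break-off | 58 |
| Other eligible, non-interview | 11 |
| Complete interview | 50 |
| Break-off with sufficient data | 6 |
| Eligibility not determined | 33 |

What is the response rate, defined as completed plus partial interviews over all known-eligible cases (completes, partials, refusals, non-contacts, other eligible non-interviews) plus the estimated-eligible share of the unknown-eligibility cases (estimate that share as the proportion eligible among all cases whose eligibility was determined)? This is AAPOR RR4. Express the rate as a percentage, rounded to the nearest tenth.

29.2%

Numerator = 50 + 6 = 56
Eligible (known) = 50 + 6 + 58 + 40 + 11 = 165
e = 165 / (165 + 37) = 165 / 202 = 0.8168
Eligible share of unknowns = 0.8168 × 33 = 26.95
Denominator = 165 + 26.95 = 191.95
RR4 = 56 / 191.95 = 0.2917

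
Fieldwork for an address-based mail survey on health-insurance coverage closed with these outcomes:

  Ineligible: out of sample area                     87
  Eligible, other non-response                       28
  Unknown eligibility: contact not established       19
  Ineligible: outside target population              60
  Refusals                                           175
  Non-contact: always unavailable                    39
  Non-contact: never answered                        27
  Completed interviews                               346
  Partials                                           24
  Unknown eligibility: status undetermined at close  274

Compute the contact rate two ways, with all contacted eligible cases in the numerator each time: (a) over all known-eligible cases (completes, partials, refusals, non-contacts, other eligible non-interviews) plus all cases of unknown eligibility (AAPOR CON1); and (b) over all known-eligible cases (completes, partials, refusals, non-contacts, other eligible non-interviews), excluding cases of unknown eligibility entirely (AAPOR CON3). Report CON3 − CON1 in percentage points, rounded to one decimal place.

28.2

Never reached = 27 + 39 = 66
Undetermined eligibility = 19 + 274 = 293
Not eligible = 60 + 87 = 147
Top: 346 + 24 + 175 + 28 = 573
Denominator: 346 + 24 + 175 + 66 + 28 + 293 = 932
CON1 = 573 / 932 = 0.6148
Denominator: 346 + 24 + 175 + 66 + 28 = 639
CON3 = 573 / 639 = 0.8967
Difference = 89.67 − 61.48 = 28.19 percentage points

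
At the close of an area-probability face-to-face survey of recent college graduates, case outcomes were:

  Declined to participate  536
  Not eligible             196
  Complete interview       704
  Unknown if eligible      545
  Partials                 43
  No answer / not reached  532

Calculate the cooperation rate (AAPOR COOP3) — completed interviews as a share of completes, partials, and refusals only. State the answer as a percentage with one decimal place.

Num = 704
Base = 704 + 43 + 536 = 1283
COOP3 = 704 / 1283 = 0.5487

54.9%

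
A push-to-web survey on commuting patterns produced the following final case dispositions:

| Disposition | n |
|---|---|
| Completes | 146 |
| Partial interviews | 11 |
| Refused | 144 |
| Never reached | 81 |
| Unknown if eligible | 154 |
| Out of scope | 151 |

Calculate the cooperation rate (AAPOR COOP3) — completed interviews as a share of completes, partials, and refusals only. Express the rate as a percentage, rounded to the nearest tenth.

48.5%

Numerator = 146
Denominator = 146 + 11 + 144 = 301
COOP3 = 146 / 301 = 0.4850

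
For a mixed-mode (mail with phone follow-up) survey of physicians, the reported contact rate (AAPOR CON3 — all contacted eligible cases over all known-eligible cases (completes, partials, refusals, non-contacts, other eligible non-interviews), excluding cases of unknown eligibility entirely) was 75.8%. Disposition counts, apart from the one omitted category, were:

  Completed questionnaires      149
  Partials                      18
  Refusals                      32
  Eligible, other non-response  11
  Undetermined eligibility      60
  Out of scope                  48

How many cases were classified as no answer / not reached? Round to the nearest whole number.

Top = 149 + 18 + 32 + 11 = 210
CON3 = 210 / D = 0.758
D = 210 / 0.758 = 277.0
Rest of base = 210
no answer / not reached = 277.0 − 210 ≈ 67

67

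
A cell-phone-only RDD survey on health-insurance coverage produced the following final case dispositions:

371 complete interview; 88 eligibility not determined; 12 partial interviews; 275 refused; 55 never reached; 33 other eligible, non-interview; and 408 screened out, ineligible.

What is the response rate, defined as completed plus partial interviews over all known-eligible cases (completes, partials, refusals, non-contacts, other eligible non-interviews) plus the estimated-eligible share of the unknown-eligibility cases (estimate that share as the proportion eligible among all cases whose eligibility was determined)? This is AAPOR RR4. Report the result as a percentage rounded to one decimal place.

47.7%

Top → 371 + 12 = 383
Eligible (known) → 371 + 12 + 275 + 55 + 33 = 746
e = 746 / (746 + 408) = 746 / 1154 = 0.6464
e × U → 0.6464 × 88 = 56.88
Base → 746 + 56.88 = 802.88
RR4 = 383 / 802.88 = 0.4770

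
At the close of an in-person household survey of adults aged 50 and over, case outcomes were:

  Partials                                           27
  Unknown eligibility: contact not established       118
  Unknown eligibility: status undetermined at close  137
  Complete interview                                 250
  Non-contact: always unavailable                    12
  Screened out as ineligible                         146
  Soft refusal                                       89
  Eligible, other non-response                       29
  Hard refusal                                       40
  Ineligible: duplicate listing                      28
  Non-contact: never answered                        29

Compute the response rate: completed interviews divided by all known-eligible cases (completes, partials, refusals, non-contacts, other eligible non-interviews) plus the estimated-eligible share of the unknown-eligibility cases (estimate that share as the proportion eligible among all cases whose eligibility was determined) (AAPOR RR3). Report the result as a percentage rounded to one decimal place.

Refusals = 40 + 89 = 129
Non-contacts = 29 + 12 = 41
Undetermined eligibility = 118 + 137 = 255
Ineligible = 146 + 28 = 174
Num = 250
Eligible (known) = 250 + 27 + 129 + 41 + 29 = 476
e = 476 / (476 + 174) = 476 / 650 = 0.7323
Estimated eligible among unknowns = 0.7323 × 255 = 186.74
Denom = 476 + 186.74 = 662.74
RR3 = 250 / 662.74 = 0.3772

37.7%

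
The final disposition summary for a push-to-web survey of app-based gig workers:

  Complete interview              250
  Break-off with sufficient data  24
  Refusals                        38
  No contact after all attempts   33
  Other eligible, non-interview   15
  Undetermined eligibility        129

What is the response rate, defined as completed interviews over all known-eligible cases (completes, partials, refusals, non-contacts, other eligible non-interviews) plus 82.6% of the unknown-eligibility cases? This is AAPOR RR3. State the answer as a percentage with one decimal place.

Top → 250
Eligible (known) → 250 + 24 + 38 + 33 + 15 = 360
e × U → 0.8260 × 129 = 106.55
Denominator → 360 + 106.55 = 466.55
RR3 = 250 / 466.55 = 0.5358

53.6%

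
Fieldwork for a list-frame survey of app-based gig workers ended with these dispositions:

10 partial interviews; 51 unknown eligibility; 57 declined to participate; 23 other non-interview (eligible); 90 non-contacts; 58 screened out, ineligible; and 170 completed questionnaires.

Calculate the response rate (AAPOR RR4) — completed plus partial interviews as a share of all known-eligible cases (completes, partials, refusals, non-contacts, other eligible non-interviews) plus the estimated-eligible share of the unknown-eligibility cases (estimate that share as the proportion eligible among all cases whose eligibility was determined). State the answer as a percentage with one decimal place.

45.7%

Top → 170 + 10 = 180
Determined eligible → 170 + 10 + 57 + 90 + 23 = 350
e = 350 / (350 + 58) = 350 / 408 = 0.8578
e × U → 0.8578 × 51 = 43.75
Base → 350 + 43.75 = 393.75
RR4 = 180 / 393.75 = 0.4571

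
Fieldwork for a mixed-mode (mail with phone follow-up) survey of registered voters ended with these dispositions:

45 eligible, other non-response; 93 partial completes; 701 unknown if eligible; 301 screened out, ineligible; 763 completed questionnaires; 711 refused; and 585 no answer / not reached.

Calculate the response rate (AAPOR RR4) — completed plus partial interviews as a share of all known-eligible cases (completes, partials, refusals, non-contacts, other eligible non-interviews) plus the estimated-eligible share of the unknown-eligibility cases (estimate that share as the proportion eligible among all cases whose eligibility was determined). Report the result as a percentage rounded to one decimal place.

30.4%

Top → 763 + 93 = 856
Known eligible → 763 + 93 + 711 + 585 + 45 = 2197
e = 2197 / (2197 + 301) = 2197 / 2498 = 0.8795
Estimated eligible among unknowns → 0.8795 × 701 = 616.53
Denominator → 2197 + 616.53 = 2813.53
RR4 = 856 / 2813.53 = 0.3042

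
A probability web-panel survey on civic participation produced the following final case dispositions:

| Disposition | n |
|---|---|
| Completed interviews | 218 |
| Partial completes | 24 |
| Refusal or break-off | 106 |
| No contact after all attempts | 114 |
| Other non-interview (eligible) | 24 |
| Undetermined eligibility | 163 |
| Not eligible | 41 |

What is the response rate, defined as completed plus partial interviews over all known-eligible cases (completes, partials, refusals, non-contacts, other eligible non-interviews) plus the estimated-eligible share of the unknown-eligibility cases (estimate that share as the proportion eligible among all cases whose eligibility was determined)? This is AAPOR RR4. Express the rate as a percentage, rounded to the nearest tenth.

38.0%

Numerator: 218 + 24 = 242
Determined eligible: 218 + 24 + 106 + 114 + 24 = 486
e = 486 / (486 + 41) = 486 / 527 = 0.9222
e × U: 0.9222 × 163 = 150.32
Base: 486 + 150.32 = 636.32
RR4 = 242 / 636.32 = 0.3803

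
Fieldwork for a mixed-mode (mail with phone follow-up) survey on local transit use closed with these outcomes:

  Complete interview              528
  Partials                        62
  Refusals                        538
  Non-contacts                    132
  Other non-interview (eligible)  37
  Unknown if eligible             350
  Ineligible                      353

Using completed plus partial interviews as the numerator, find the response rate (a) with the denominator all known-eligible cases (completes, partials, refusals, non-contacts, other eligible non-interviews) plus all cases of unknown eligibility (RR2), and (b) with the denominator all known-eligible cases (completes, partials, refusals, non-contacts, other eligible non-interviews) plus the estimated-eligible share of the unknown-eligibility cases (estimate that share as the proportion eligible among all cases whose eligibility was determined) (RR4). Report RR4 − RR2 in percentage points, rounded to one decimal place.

Num → 528 + 62 = 590
Denominator → 528 + 62 + 538 + 132 + 37 + 350 = 1647
RR2 = 590 / 1647 = 0.3582
Eligible (known) → 528 + 62 + 538 + 132 + 37 = 1297
e = 1297 / (1297 + 353) = 1297 / 1650 = 0.7861
e × U → 0.7861 × 350 = 275.13
Denominator → 1297 + 275.13 = 1572.13
RR4 = 590 / 1572.13 = 0.3753
Difference = 37.53 − 35.82 = 1.71 percentage points

1.7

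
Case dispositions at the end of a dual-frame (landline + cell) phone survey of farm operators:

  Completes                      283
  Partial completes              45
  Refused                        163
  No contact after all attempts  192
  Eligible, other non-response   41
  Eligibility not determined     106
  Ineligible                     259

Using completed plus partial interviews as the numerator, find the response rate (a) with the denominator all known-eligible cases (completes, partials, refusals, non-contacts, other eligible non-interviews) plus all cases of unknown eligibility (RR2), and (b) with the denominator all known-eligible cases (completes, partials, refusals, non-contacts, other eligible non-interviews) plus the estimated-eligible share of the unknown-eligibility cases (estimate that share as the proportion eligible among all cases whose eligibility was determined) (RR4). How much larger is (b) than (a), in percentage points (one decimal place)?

Top: 283 + 45 = 328
Denom: 283 + 45 + 163 + 192 + 41 + 106 = 830
RR2 = 328 / 830 = 0.3952
Determined eligible: 283 + 45 + 163 + 192 + 41 = 724
e = 724 / (724 + 259) = 724 / 983 = 0.7365
Eligible share of unknowns: 0.7365 × 106 = 78.07
Denom: 724 + 78.07 = 802.07
RR4 = 328 / 802.07 = 0.4089
Difference = 40.89 − 39.52 = 1.37 percentage points

1.4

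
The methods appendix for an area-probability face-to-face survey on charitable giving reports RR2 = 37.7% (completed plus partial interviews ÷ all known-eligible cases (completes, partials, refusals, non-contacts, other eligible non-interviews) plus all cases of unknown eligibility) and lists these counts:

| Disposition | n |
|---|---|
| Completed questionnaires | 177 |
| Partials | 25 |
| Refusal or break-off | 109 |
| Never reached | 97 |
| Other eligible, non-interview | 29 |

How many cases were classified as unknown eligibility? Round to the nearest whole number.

99

Top = 177 + 25 = 202
RR2 = 202 / D = 0.377
D = 202 / 0.377 = 535.8
Other denominator terms total 437
unknown eligibility = 535.8 − 437 ≈ 99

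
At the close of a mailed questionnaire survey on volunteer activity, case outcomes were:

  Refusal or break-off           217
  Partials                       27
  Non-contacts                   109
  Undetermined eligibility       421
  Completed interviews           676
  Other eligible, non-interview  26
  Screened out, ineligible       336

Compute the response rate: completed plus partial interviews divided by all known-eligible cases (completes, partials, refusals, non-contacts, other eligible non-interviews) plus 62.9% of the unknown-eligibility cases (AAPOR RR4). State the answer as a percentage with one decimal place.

53.3%

Top: 676 + 27 = 703
Determined eligible: 676 + 27 + 217 + 109 + 26 = 1055
e × U: 0.6290 × 421 = 264.81
Denom: 1055 + 264.81 = 1319.81
RR4 = 703 / 1319.81 = 0.5327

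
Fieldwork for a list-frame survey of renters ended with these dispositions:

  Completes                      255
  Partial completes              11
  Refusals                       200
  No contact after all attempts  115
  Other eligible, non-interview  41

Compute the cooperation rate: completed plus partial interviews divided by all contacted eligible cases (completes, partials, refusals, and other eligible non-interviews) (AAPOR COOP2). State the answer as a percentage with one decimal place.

Top: 255 + 11 = 266
Denominator: 255 + 11 + 200 + 41 = 507
COOP2 = 266 / 507 = 0.5247

52.5%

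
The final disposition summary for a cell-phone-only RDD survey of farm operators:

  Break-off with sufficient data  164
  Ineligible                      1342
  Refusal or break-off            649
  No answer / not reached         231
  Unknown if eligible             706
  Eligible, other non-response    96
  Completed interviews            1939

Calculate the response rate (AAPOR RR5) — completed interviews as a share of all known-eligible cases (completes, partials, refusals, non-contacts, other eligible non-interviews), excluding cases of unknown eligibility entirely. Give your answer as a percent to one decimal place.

Num: 1939
Denom: 1939 + 164 + 649 + 231 + 96 = 3079
RR5 = 1939 / 3079 = 0.6297

63.0%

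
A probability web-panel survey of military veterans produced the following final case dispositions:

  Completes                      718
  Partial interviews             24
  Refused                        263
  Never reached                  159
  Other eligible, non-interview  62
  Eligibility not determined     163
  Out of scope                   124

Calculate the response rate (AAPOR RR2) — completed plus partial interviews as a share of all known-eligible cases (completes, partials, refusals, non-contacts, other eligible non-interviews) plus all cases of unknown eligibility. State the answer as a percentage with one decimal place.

53.4%

Numerator = 718 + 24 = 742
Base = 718 + 24 + 263 + 159 + 62 + 163 = 1389
RR2 = 742 / 1389 = 0.5342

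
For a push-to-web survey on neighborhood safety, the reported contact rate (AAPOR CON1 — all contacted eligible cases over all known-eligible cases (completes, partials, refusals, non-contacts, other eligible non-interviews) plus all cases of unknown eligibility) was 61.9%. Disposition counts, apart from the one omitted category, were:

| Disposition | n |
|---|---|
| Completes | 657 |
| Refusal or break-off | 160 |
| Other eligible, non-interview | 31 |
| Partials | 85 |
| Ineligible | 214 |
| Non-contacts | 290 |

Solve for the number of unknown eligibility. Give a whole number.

Top: 657 + 85 + 160 + 31 = 933
CON1 = 933 / D = 0.619
D = 933 / 0.619 = 1507.3
Other denominator terms total 1223
unknown eligibility = 1507.3 − 1223 ≈ 284

284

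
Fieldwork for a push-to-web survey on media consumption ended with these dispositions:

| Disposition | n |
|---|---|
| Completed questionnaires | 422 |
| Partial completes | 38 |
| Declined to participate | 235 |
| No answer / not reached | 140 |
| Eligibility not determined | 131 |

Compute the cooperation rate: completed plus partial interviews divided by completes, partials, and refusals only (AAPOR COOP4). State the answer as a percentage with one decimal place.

Top = 422 + 38 = 460
Denominator = 422 + 38 + 235 = 695
COOP4 = 460 / 695 = 0.6619

66.2%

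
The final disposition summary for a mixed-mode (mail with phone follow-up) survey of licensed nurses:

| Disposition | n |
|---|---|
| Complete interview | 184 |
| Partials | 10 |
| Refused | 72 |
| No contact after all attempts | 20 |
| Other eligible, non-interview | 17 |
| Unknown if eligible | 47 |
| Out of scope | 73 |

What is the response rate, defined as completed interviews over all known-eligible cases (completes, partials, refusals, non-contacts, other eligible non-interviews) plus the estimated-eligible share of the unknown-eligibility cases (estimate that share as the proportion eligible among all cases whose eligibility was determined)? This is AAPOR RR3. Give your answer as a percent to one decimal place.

Top = 184
Eligible (known) = 184 + 10 + 72 + 20 + 17 = 303
e = 303 / (303 + 73) = 303 / 376 = 0.8059
Eligible share of unknowns = 0.8059 × 47 = 37.88
Denom = 303 + 37.88 = 340.88
RR3 = 184 / 340.88 = 0.5398

54.0%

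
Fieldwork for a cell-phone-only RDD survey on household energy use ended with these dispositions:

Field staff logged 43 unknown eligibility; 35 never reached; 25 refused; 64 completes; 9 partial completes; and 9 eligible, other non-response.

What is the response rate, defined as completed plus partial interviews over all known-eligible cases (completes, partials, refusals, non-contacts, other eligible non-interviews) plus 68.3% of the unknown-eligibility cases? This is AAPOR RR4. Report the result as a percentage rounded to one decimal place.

42.6%

Top: 64 + 9 = 73
Known eligible: 64 + 9 + 25 + 35 + 9 = 142
Eligible share of unknowns: 0.6830 × 43 = 29.37
Base: 142 + 29.37 = 171.37
RR4 = 73 / 171.37 = 0.4260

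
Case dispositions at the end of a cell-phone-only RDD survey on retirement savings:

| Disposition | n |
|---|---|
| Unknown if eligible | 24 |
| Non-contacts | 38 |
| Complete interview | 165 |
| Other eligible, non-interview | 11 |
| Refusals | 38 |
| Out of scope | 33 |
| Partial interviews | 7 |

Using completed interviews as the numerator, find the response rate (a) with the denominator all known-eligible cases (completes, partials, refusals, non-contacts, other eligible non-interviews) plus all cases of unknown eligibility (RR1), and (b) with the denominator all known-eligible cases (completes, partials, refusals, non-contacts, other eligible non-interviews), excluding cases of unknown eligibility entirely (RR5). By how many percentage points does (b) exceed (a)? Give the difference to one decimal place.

5.4

Numerator = 165
Denominator = 165 + 7 + 38 + 38 + 11 + 24 = 283
RR1 = 165 / 283 = 0.5830
Denominator = 165 + 7 + 38 + 38 + 11 = 259
RR5 = 165 / 259 = 0.6371
Difference = 63.71 − 58.30 = 5.41 percentage points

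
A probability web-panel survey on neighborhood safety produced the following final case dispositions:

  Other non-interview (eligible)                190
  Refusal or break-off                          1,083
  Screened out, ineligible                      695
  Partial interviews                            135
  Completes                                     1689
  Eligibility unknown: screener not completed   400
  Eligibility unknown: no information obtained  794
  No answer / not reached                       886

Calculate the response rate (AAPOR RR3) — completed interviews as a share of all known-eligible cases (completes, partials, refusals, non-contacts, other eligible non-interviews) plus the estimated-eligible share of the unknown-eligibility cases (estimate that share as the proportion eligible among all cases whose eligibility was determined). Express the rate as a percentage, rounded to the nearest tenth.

33.8%

Unknown eligibility = 400 + 794 = 1194
Num = 1689
Determined eligible = 1689 + 135 + 1083 + 886 + 190 = 3983
e = 3983 / (3983 + 695) = 3983 / 4678 = 0.8514
e × U = 0.8514 × 1194 = 1016.57
Denominator = 3983 + 1016.57 = 4999.57
RR3 = 1689 / 4999.57 = 0.3378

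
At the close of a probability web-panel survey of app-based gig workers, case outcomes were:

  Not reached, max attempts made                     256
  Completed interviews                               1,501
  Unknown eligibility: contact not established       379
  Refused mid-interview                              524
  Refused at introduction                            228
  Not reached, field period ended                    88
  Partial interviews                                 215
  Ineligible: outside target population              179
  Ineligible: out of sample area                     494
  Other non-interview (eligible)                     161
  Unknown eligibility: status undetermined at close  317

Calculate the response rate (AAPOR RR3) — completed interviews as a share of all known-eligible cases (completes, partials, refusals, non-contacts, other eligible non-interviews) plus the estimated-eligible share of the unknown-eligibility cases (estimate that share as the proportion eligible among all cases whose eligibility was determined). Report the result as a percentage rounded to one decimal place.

Refusal or break-off = 228 + 524 = 752
No contact after all attempts = 88 + 256 = 344
Eligibility not determined = 379 + 317 = 696
Not eligible = 179 + 494 = 673
Num → 1501
Known eligible → 1501 + 215 + 752 + 344 + 161 = 2973
e = 2973 / (2973 + 673) = 2973 / 3646 = 0.8154
Eligible share of unknowns → 0.8154 × 696 = 567.52
Denominator → 2973 + 567.52 = 3540.52
RR3 = 1501 / 3540.52 = 0.4239

42.4%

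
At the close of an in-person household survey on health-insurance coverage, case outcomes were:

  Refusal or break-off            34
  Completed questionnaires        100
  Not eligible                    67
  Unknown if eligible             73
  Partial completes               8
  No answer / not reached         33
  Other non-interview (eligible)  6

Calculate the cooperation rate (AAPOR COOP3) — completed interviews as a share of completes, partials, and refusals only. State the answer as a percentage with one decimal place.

Num = 100
Base = 100 + 8 + 34 = 142
COOP3 = 100 / 142 = 0.7042

70.4%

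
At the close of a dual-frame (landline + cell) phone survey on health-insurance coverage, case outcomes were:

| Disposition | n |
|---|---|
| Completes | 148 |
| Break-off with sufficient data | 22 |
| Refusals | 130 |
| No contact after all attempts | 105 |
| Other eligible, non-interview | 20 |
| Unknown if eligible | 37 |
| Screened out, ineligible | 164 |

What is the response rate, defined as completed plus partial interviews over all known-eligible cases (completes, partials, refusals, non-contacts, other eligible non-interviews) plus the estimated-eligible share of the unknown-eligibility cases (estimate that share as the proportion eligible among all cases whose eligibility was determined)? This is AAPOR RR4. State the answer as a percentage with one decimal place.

37.6%

Top = 148 + 22 = 170
Determined eligible = 148 + 22 + 130 + 105 + 20 = 425
e = 425 / (425 + 164) = 425 / 589 = 0.7216
e × U = 0.7216 × 37 = 26.70
Denominator = 425 + 26.70 = 451.70
RR4 = 170 / 451.70 = 0.3764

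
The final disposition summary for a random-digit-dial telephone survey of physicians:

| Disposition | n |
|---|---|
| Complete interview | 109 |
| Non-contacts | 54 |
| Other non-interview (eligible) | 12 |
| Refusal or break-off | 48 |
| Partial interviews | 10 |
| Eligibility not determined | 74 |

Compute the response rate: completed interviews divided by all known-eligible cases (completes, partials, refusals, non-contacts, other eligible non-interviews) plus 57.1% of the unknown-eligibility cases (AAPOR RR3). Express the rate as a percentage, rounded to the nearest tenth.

Num → 109
Eligible (known) → 109 + 10 + 48 + 54 + 12 = 233
Eligible share of unknowns → 0.5710 × 74 = 42.25
Denom → 233 + 42.25 = 275.25
RR3 = 109 / 275.25 = 0.3960

39.6%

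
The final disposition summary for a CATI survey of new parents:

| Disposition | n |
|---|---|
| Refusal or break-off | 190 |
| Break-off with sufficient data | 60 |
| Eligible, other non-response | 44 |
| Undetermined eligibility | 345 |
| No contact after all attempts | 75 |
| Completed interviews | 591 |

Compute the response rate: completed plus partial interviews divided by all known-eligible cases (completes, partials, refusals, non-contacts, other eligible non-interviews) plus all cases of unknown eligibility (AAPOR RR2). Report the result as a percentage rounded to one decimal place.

49.9%

Top: 591 + 60 = 651
Denom: 591 + 60 + 190 + 75 + 44 + 345 = 1305
RR2 = 651 / 1305 = 0.4989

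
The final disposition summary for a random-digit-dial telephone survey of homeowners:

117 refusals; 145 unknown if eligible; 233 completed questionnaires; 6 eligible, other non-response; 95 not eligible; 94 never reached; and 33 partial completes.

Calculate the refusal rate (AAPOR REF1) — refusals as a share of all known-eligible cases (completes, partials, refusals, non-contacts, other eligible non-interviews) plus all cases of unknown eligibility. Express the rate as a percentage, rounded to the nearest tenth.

18.6%

Top: 117
Denom: 233 + 33 + 117 + 94 + 6 + 145 = 628
REF1 = 117 / 628 = 0.1863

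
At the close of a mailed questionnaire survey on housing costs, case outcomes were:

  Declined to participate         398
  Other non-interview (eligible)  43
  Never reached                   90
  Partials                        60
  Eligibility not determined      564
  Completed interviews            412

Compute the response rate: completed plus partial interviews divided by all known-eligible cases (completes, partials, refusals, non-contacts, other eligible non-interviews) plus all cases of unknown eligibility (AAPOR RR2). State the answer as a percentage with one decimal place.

Numerator → 412 + 60 = 472
Base → 412 + 60 + 398 + 90 + 43 + 564 = 1567
RR2 = 472 / 1567 = 0.3012

30.1%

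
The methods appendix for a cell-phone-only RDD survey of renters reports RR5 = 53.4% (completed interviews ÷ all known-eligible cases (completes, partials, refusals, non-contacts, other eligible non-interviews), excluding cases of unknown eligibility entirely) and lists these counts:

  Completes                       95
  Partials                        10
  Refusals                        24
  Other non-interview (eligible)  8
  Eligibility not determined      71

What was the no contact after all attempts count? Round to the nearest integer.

RR5 = 95 / D = 0.534
D = 95 / 0.534 = 177.9
Other denominator terms total 137
no contact after all attempts = 177.9 − 137 ≈ 41

41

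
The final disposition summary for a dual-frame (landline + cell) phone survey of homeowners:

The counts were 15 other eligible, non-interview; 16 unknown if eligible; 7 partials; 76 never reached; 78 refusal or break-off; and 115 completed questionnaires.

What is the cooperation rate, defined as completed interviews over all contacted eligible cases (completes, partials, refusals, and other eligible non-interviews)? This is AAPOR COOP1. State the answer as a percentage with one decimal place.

53.5%

Numerator: 115
Base: 115 + 7 + 78 + 15 = 215
COOP1 = 115 / 215 = 0.5349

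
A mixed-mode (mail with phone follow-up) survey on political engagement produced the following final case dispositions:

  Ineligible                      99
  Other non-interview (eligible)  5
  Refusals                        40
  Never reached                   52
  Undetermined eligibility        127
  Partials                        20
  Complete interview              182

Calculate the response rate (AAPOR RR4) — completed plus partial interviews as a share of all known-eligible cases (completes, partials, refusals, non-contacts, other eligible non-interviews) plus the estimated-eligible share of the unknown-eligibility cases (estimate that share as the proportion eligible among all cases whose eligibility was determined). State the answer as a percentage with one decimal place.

51.2%

Top → 182 + 20 = 202
Known eligible → 182 + 20 + 40 + 52 + 5 = 299
e = 299 / (299 + 99) = 299 / 398 = 0.7513
Eligible share of unknowns → 0.7513 × 127 = 95.42
Denom → 299 + 95.42 = 394.42
RR4 = 202 / 394.42 = 0.5121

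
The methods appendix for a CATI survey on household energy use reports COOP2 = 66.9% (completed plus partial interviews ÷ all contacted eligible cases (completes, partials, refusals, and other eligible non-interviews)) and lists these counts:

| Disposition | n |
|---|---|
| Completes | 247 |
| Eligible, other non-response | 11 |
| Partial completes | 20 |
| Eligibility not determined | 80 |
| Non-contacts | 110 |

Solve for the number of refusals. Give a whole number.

Top → 247 + 20 = 267
COOP2 = 267 / D = 0.669
D = 267 / 0.669 = 399.1
Remaining denominator categories sum to 278
refusals = 399.1 − 278 ≈ 121

121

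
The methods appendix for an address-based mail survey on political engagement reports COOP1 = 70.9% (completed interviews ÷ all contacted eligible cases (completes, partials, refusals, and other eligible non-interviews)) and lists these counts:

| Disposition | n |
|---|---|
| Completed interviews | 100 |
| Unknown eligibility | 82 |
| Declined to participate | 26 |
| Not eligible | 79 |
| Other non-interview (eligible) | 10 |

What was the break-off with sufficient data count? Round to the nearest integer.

COOP1 = 100 / D = 0.709
D = 100 / 0.709 = 141.0
Rest of base = 136
break-off with sufficient data = 141.0 − 136 ≈ 5

5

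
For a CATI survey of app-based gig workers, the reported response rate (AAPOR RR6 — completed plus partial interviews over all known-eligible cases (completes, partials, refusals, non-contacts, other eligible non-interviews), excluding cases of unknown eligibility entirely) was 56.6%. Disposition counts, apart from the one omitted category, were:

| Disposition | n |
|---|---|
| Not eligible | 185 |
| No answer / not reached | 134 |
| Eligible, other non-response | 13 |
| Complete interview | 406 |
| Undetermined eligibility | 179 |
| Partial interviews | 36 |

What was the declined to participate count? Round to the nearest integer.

192

Top: 406 + 36 = 442
RR6 = 442 / D = 0.566
D = 442 / 0.566 = 780.9
Other denominator terms total 589
declined to participate = 780.9 − 589 ≈ 192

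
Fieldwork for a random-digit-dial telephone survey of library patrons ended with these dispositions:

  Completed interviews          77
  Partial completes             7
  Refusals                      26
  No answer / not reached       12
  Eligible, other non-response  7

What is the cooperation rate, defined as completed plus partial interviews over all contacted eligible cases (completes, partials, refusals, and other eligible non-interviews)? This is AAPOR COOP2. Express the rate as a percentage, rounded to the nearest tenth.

Top = 77 + 7 = 84
Base = 77 + 7 + 26 + 7 = 117
COOP2 = 84 / 117 = 0.7179

71.8%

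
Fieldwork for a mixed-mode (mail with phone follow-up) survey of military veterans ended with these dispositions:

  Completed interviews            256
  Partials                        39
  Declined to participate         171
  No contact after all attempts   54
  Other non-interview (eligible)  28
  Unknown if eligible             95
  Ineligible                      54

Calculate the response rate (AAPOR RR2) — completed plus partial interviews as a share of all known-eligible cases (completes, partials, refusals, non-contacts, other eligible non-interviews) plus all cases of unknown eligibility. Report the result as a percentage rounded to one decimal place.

45.9%

Num: 256 + 39 = 295
Denominator: 256 + 39 + 171 + 54 + 28 + 95 = 643
RR2 = 295 / 643 = 0.4588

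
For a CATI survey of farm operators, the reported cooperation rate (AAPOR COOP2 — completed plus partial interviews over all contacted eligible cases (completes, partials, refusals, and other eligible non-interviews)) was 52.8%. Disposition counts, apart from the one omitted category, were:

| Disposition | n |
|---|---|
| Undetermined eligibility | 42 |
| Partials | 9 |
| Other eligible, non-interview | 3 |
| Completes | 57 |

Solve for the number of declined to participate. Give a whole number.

Num → 57 + 9 = 66
COOP2 = 66 / D = 0.528
D = 66 / 0.528 = 125.0
Rest of base = 69
declined to participate = 125.0 − 69 ≈ 56

56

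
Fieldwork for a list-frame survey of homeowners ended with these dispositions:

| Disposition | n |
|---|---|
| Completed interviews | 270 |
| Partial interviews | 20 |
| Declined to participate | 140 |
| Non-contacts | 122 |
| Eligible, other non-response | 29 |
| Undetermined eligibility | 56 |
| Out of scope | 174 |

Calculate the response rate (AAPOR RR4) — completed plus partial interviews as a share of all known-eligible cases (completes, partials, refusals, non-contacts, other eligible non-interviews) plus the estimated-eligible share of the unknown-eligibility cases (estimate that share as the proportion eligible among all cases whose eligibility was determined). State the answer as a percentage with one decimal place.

Top = 270 + 20 = 290
Known eligible = 270 + 20 + 140 + 122 + 29 = 581
e = 581 / (581 + 174) = 581 / 755 = 0.7695
Estimated eligible among unknowns = 0.7695 × 56 = 43.09
Denominator = 581 + 43.09 = 624.09
RR4 = 290 / 624.09 = 0.4647

46.5%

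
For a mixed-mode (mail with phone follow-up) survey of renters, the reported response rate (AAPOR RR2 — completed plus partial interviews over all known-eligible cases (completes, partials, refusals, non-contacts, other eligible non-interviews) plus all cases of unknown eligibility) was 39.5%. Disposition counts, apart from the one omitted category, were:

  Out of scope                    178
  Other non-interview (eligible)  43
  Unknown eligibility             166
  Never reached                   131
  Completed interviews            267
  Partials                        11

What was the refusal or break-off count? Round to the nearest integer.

86

Numerator = 267 + 11 = 278
RR2 = 278 / D = 0.395
D = 278 / 0.395 = 703.8
Rest of base = 618
refusal or break-off = 703.8 − 618 ≈ 86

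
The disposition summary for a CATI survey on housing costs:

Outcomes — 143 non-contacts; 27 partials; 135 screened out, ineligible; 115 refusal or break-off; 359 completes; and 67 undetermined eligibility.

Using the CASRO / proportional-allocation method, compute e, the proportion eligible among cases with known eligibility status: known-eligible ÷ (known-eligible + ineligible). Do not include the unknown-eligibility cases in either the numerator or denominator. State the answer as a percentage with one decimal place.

82.7%

Known eligible → 359 + 27 + 115 + 143 = 644
e = 644 / (644 + 135) = 644 / 779 = 0.8267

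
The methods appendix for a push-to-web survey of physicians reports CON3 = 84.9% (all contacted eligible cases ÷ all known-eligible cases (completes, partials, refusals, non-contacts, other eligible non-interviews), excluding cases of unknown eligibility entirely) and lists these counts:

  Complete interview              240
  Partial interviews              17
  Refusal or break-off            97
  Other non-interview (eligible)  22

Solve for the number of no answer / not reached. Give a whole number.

67

Top = 240 + 17 + 97 + 22 = 376
CON3 = 376 / D = 0.849
D = 376 / 0.849 = 442.9
Rest of base = 376
no answer / not reached = 442.9 − 376 ≈ 67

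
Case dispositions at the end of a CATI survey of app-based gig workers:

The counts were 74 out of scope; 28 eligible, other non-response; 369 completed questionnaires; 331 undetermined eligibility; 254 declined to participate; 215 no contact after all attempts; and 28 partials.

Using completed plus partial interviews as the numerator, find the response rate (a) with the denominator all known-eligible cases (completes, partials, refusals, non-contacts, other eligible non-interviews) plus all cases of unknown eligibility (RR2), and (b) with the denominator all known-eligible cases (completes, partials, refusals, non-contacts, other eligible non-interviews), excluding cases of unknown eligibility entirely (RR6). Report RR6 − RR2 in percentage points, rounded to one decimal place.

Num → 369 + 28 = 397
Base → 369 + 28 + 254 + 215 + 28 + 331 = 1225
RR2 = 397 / 1225 = 0.3241
Base → 369 + 28 + 254 + 215 + 28 = 894
RR6 = 397 / 894 = 0.4441
Difference = 44.41 − 32.41 = 12.00 percentage points

12.0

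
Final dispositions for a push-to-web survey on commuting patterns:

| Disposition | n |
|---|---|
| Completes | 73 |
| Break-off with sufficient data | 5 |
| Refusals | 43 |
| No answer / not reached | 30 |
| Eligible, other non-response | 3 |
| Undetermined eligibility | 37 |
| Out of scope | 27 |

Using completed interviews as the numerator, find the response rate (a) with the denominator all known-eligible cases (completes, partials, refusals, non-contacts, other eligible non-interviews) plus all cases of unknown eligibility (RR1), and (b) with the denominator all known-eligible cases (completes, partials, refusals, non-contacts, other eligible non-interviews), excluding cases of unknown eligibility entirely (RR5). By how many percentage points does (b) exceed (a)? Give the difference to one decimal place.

Numerator = 73
Denom = 73 + 5 + 43 + 30 + 3 + 37 = 191
RR1 = 73 / 191 = 0.3822
Denom = 73 + 5 + 43 + 30 + 3 = 154
RR5 = 73 / 154 = 0.4740
Difference = 47.40 − 38.22 = 9.18 percentage points

9.2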